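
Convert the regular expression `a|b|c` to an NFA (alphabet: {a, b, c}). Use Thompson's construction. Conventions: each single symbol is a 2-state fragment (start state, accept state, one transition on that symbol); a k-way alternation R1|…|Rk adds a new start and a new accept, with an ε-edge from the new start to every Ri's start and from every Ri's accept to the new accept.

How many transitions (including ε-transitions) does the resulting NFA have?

Per subexpression:
Each of the 3 symbol leaves contributes 1 transition (1 symbol, 0 ε).
  a|b|c : 9 transitions (3 symbol, 6 ε)

9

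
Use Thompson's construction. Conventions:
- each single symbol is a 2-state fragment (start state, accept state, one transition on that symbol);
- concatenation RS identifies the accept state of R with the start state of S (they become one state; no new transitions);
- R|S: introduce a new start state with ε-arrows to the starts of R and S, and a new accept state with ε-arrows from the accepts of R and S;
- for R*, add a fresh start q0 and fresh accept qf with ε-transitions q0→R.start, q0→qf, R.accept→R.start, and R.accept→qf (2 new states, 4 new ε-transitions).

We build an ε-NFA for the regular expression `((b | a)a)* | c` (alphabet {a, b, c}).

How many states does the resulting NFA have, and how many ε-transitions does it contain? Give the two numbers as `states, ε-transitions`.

13, 12

Recursing over subexpressions:
Each of the 4 symbol leaves contributes 2 states and 0 ε-transitions.
  b | a = 6 states, 4 ε-transitions
  (b | a)a = 7 states, 4 ε-transitions
  ((b | a)a)* = 9 states, 8 ε-transitions
  ((b | a)a)* | c = 13 states, 12 ε-transitions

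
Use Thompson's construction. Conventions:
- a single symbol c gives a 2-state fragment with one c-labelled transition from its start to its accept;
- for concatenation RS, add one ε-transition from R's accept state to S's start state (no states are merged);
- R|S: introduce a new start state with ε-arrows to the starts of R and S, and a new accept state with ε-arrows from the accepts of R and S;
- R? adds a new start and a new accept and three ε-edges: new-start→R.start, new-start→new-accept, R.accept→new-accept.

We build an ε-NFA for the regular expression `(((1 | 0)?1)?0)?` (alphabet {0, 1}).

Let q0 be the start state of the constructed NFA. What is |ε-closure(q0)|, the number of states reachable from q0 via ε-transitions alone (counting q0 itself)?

Let C(F) = |ε-closure(F.start)| within fragment F, and note whether F accepts ε. Symbol fragments have C = 1 and do not accept ε. Then:
  1 | 0 : new start ε-reaches every alternative's start; none of them accept ε, so the new accept is not reached: C = 1 + 1 + 1 = 3
  (1 | 0)? : C = 1 (new start) + 3 (body) + 1 (new accept, via ε) = 5
  (1 | 0)?1 : the left operand accepts ε, so the closure extends into the next operand (via the concat ε-link); C = 5 + 1 = 6
  ((1 | 0)?1)? : C = 1 (new start) + 6 (body) + 1 (new accept, via ε) = 8
  ((1 | 0)?1)?0 : the left operand accepts ε, so the closure extends into the next operand (via the concat ε-link); C = 8 + 1 = 9
  (((1 | 0)?1)?0)? : new start has ε-edges to the inner start and to the new accept, so C = 2 + 9 = 11

11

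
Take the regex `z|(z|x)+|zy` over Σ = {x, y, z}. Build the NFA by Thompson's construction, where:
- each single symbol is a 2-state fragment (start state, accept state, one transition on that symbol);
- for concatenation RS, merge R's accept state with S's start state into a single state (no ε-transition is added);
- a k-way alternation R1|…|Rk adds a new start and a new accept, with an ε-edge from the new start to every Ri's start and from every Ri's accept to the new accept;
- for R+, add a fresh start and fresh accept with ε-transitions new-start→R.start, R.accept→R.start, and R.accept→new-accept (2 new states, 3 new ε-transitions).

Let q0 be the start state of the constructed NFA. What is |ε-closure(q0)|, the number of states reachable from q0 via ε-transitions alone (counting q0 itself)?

7

Work bottom-up. For each fragment F, track |ε-closure(F.start)| and whether F's accept lies in that closure (i.e. whether F accepts ε). A single-symbol fragment has closure size 1 and does not accept ε.
  z|x — new start ε-reaches every alternative's start; none of them accept ε, so the new accept is not reached: C = 1 + 1 + 1 = 3
  (z|x)+ — C = 1 + 3 = 4 (the body doesn't accept ε, so the new accept is not reached)
  zy — C equals the left operand's closure size = 1 (its accept is not ε-reachable, so the closure stops there)
  z|(z|x)+|zy — new start ε-reaches every alternative's start; none of them accept ε, so the new accept is not reached: C = 1 + 1 + 4 + 1 = 7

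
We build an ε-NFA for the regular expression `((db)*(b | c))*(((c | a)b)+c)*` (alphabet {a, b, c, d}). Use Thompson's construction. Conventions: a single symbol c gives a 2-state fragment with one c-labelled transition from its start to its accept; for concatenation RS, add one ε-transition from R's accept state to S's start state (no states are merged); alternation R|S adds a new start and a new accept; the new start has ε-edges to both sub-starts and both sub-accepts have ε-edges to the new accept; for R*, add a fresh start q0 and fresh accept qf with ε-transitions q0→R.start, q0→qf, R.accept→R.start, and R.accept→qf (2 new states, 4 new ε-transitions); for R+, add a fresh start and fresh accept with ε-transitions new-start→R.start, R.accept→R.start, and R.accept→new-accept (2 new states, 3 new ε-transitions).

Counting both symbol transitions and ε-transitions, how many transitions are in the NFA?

36

Bottom-up over the parse tree:
Each of the 8 symbol leaves contributes 1 transition (1 symbol, 0 ε).
  db → 3 transitions (2 symbol, 1 ε)
  (db)* → 7 transitions (2 symbol, 5 ε)
  b | c → 6 transitions (2 symbol, 4 ε)
  (db)*(b | c) → 14 transitions (4 symbol, 10 ε)
  ((db)*(b | c))* → 18 transitions (4 symbol, 14 ε)
  c | a → 6 transitions (2 symbol, 4 ε)
  (c | a)b → 8 transitions (3 symbol, 5 ε)
  ((c | a)b)+ → 11 transitions (3 symbol, 8 ε)
  ((c | a)b)+c → 13 transitions (4 symbol, 9 ε)
  (((c | a)b)+c)* → 17 transitions (4 symbol, 13 ε)
  ((db)*(b | c))*(((c | a)b)+c)* → 36 transitions (8 symbol, 28 ε)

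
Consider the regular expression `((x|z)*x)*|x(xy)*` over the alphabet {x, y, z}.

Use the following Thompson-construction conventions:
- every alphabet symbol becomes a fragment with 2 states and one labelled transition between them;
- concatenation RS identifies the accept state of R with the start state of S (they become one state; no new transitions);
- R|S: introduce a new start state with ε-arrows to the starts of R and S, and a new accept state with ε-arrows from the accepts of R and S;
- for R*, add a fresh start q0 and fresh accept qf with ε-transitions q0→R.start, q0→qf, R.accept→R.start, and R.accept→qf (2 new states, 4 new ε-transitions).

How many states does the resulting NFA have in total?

Building bottom-up:
Each of the 6 symbol leaves contributes a 2-state fragment.
  x|z → 6 states
  (x|z)* → 8 states
  (x|z)*x → 9 states
  ((x|z)*x)* → 11 states
  xy → 3 states
  (xy)* → 5 states
  x(xy)* → 6 states
  ((x|z)*x)*|x(xy)* → 19 states

19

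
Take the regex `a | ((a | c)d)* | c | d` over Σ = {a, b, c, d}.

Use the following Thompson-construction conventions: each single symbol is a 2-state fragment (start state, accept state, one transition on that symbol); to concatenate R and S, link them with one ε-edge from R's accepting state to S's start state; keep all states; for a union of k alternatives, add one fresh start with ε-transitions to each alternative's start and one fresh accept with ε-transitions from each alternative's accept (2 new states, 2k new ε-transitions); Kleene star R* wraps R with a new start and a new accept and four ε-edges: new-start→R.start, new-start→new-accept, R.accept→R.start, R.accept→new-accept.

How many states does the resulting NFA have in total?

18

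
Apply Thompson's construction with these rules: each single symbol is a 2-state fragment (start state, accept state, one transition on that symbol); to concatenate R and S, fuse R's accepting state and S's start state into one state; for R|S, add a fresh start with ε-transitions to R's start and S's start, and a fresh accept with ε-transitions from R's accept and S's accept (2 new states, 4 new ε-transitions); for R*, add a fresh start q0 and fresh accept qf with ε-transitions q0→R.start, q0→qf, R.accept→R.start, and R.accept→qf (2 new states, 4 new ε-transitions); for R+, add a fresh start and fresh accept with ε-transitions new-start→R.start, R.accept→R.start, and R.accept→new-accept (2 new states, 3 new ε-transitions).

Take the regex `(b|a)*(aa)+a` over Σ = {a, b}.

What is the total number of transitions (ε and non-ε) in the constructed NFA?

16

Building bottom-up:
Each of the 5 symbol leaves contributes 1 transition (1 symbol, 0 ε).
  b|a = 6 transitions (2 symbol, 4 ε)
  (b|a)* = 10 transitions (2 symbol, 8 ε)
  aa = 2 transitions (2 symbol, 0 ε)
  (aa)+ = 5 transitions (2 symbol, 3 ε)
  (b|a)*(aa)+a = 16 transitions (5 symbol, 11 ε)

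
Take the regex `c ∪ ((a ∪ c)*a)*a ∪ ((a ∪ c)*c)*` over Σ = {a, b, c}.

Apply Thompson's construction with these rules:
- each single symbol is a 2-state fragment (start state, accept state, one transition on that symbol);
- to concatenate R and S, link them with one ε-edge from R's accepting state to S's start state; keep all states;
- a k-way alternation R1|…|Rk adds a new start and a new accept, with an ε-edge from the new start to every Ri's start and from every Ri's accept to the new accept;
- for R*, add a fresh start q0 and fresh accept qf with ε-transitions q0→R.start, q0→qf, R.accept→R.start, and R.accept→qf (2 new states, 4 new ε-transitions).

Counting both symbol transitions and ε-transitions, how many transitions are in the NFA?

By structural recursion:
Each of the 8 symbol leaves contributes 1 transition (1 symbol, 0 ε).
  a ∪ c : 6 transitions (2 symbol, 4 ε)
  (a ∪ c)* : 10 transitions (2 symbol, 8 ε)
  (a ∪ c)*a : 12 transitions (3 symbol, 9 ε)
  ((a ∪ c)*a)* : 16 transitions (3 symbol, 13 ε)
  ((a ∪ c)*a)*a : 18 transitions (4 symbol, 14 ε)
  a ∪ c : 6 transitions (2 symbol, 4 ε)
  (a ∪ c)* : 10 transitions (2 symbol, 8 ε)
  (a ∪ c)*c : 12 transitions (3 symbol, 9 ε)
  ((a ∪ c)*c)* : 16 transitions (3 symbol, 13 ε)
  c ∪ ((a ∪ c)*a)*a ∪ ((a ∪ c)*c)* : 41 transitions (8 symbol, 33 ε)

41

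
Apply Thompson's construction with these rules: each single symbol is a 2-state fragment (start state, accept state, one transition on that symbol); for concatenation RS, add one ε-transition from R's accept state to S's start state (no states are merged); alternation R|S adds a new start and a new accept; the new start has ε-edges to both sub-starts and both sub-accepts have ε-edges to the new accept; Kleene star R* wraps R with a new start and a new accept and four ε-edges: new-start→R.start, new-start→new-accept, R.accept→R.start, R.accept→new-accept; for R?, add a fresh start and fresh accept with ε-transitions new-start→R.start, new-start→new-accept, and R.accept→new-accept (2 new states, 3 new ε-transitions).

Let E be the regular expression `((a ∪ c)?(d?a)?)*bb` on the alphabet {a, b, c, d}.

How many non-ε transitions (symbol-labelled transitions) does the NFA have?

Recursing over subexpressions:
Each of the 6 symbol leaves contributes exactly 1 symbol transition.
  a ∪ c — 2 symbol transitions
  (a ∪ c)? — 2 symbol transitions
  d? — 1 symbol transition
  d?a — 2 symbol transitions
  (d?a)? — 2 symbol transitions
  (a ∪ c)?(d?a)? — 4 symbol transitions
  ((a ∪ c)?(d?a)?)* — 4 symbol transitions
  ((a ∪ c)?(d?a)?)*bb — 6 symbol transitions

6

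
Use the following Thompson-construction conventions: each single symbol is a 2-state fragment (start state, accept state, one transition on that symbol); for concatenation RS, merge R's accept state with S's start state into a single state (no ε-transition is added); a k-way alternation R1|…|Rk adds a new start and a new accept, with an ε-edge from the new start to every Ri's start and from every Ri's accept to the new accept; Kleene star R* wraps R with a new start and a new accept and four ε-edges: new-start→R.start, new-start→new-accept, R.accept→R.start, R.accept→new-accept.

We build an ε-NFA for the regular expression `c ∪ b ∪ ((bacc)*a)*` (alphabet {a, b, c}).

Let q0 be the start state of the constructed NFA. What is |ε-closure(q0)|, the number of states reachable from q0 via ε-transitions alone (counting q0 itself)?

Compute the ε-closure size of each fragment's start state recursively; a symbol fragment's start has no outgoing ε-edge, so its closure is just itself (size 1).
  bacc — same as the first factor's closure: |closure| = 1
  (bacc)* — |closure| = 1 (new start) + 1 (body) + 1 (new accept) = 3
  (bacc)*a — the left operand accepts ε, so the closure extends into the next operand (the shared merged state is already counted); |closure| = 3 + (1−1) = 3
  ((bacc)*a)* — the star's fresh start ε-reaches both the body's start and the fresh accept: |closure| = 2 + 3 = 5
  c ∪ b ∪ ((bacc)*a)* — |closure| = 1 (new start) + (1 + 1 + 5) + 1 (new accept, since some branch ε-reaches its own accept) = 9

9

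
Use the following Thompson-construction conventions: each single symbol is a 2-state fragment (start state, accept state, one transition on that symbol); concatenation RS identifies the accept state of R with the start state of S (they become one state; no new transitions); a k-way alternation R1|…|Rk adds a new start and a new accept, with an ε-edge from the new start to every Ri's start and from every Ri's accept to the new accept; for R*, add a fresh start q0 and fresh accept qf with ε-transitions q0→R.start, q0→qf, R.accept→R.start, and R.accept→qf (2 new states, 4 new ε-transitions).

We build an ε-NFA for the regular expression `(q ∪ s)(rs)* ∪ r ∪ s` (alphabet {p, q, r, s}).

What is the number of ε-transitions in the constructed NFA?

Per subexpression:
Each of the 6 symbol leaves contributes 0 ε-transitions.
  q ∪ s → 4 ε-transitions
  rs → 0 ε-transitions
  (rs)* → 4 ε-transitions
  (q ∪ s)(rs)* → 8 ε-transitions
  (q ∪ s)(rs)* ∪ r ∪ s → 14 ε-transitions

14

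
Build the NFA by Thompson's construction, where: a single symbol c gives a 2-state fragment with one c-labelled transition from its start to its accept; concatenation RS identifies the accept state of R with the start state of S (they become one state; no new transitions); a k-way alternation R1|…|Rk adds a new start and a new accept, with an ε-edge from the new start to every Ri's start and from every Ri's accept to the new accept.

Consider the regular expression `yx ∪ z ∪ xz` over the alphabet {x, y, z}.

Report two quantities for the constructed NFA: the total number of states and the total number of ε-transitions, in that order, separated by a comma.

10, 6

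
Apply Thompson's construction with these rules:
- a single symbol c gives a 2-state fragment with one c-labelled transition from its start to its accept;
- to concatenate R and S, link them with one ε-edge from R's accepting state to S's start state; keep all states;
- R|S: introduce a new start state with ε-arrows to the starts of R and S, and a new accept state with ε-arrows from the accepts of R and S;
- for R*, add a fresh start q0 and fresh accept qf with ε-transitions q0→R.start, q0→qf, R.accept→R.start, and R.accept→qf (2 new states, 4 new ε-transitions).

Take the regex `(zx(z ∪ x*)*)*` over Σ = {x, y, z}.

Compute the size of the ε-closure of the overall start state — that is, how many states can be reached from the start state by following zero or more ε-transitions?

Compute the ε-closure size of each fragment's start state recursively; a symbol fragment's start has no outgoing ε-edge, so its closure is just itself (size 1).
  x* → new start has ε-edges to the inner start and to the new accept, so C = 2 + 1 = 3
  z ∪ x* → C = 1 (new start) + (1 + 3) + 1 (new accept, since some branch ε-reaches its own accept) = 6
  (z ∪ x*)* → the star's fresh start ε-reaches both the body's start and the fresh accept: C = 2 + 6 = 8
  zx(z ∪ x*)* → same as the first factor's closure: C = 1
  (zx(z ∪ x*)*)* → C = 1 (new start) + 1 (body) + 1 (new accept) = 3

3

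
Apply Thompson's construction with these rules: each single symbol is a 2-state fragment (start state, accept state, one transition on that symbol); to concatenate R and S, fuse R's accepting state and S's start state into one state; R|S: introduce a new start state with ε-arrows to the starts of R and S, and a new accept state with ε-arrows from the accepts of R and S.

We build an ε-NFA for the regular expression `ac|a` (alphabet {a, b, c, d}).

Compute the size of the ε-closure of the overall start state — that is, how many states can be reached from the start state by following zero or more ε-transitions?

3

Compute the ε-closure size of each fragment's start state recursively; a symbol fragment's start has no outgoing ε-edge, so its closure is just itself (size 1).
  ac — |closure| equals the left operand's closure size = 1 (its accept is not ε-reachable, so the closure stops there)
  ac|a — |closure| = 1 + 1 + 1 = 3 (the new accept is not ε-reachable since no branch accepts ε)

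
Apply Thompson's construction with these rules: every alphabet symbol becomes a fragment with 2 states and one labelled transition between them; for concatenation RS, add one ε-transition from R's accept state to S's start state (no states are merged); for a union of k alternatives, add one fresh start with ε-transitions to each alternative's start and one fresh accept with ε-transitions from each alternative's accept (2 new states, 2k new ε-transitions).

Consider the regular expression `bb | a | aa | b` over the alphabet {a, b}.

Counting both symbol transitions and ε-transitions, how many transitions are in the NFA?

16

Per subexpression:
Each of the 6 symbol leaves contributes 1 transition (1 symbol, 0 ε).
  bb = 3 transitions (2 symbol, 1 ε)
  aa = 3 transitions (2 symbol, 1 ε)
  bb | a | aa | b = 16 transitions (6 symbol, 10 ε)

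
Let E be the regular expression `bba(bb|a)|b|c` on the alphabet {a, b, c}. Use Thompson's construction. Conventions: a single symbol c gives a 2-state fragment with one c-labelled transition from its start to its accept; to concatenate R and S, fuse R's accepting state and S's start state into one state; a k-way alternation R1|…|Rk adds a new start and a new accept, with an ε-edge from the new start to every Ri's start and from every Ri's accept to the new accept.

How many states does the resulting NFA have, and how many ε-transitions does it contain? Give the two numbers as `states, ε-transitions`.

16, 10

Recursing over subexpressions:
Each of the 8 symbol leaves contributes 2 states and 0 ε-transitions.
  bb → 3 states, 0 ε-transitions
  bb|a → 7 states, 4 ε-transitions
  bba(bb|a) → 10 states, 4 ε-transitions
  bba(bb|a)|b|c → 16 states, 10 ε-transitions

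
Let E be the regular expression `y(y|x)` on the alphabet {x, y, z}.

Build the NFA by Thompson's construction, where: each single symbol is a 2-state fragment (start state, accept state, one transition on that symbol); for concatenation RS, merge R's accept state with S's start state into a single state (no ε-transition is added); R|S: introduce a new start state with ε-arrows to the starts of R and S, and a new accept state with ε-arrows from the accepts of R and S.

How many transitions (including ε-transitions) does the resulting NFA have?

7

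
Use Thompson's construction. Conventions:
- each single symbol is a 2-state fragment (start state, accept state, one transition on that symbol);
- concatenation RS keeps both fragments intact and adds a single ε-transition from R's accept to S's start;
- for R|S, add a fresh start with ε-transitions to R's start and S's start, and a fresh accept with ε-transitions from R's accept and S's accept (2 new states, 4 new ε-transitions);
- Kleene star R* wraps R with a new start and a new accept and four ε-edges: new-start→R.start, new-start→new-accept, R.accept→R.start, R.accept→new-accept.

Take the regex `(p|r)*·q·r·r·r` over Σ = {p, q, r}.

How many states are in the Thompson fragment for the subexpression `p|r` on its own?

6

Fragment for `p|r`:
Each of the 2 symbol leaves contributes a 2-state fragment.
  p|r : 6 states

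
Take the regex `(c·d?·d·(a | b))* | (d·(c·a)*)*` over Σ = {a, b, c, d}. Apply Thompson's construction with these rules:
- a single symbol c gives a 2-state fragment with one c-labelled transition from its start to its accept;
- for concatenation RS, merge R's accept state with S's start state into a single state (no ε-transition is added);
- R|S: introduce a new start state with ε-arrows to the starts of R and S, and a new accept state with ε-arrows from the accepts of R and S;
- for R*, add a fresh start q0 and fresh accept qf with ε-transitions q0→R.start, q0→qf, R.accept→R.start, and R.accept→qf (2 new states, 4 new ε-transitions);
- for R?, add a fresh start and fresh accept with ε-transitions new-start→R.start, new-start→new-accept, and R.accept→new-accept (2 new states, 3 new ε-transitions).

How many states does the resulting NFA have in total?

Bottom-up over the parse tree:
Each of the 8 symbol leaves contributes a 2-state fragment.
  d? : 4 states
  a | b : 6 states
  c·d?·d·(a | b) : 11 states
  (c·d?·d·(a | b))* : 13 states
  c·a : 3 states
  (c·a)* : 5 states
  d·(c·a)* : 6 states
  (d·(c·a)*)* : 8 states
  (c·d?·d·(a | b))* | (d·(c·a)*)* : 23 states

23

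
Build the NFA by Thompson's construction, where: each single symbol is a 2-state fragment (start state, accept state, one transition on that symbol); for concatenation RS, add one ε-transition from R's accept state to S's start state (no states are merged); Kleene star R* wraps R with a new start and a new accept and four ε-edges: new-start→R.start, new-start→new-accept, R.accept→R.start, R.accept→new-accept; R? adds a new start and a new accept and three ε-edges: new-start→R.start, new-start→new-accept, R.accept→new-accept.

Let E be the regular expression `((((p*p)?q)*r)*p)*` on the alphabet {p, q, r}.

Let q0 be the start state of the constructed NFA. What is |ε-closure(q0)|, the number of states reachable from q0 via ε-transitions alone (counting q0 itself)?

Compute the ε-closure size of each fragment's start state recursively; a symbol fragment's start has no outgoing ε-edge, so its closure is just itself (size 1).
  p* : C = 1 (new start) + 1 (body) + 1 (new accept) = 3
  p*p : the left operand accepts ε, so the closure extends into the next operand (via the concat ε-link); C = 3 + 1 = 4
  (p*p)? : C = 1 (new start) + 4 (body) + 1 (new accept, via ε) = 6
  (p*p)?q : C = 6 + 1 = 7 (closure spills across the concat boundary because the left factor accepts ε)
  ((p*p)?q)* : C = 1 (new start) + 7 (body) + 1 (new accept) = 9
  ((p*p)?q)*r : the left operand accepts ε, so the closure extends into the next operand (via the concat ε-link); C = 9 + 1 = 10
  (((p*p)?q)*r)* : the star's fresh start ε-reaches both the body's start and the fresh accept: C = 2 + 10 = 12
  (((p*p)?q)*r)*p : C = 12 + 1 = 13 (closure spills across the concat boundary because the left factor accepts ε)
  ((((p*p)?q)*r)*p)* : the star's fresh start ε-reaches both the body's start and the fresh accept: C = 2 + 13 = 15

15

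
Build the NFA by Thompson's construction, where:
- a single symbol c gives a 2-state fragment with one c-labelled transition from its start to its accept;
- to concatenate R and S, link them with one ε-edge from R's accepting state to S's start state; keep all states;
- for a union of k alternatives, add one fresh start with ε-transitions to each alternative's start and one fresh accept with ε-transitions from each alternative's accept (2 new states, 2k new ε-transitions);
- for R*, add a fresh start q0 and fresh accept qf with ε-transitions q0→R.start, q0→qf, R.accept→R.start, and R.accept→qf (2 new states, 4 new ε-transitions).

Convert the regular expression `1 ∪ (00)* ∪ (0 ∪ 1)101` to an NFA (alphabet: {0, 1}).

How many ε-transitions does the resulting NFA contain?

18

By structural recursion:
Each of the 8 symbol leaves contributes 0 ε-transitions.
  00 = 1 ε-transition
  (00)* = 5 ε-transitions
  0 ∪ 1 = 4 ε-transitions
  (0 ∪ 1)101 = 7 ε-transitions
  1 ∪ (00)* ∪ (0 ∪ 1)101 = 18 ε-transitions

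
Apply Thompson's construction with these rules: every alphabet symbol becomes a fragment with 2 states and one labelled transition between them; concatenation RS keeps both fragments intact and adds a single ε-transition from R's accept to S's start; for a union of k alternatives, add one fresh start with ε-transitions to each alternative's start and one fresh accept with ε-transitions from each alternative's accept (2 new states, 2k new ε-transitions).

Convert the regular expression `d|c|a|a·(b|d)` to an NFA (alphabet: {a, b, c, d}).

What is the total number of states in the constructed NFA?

Bottom-up over the parse tree:
Each of the 6 symbol leaves contributes a 2-state fragment.
  b|d = 6 states
  a·(b|d) = 8 states
  d|c|a|a·(b|d) = 16 states

16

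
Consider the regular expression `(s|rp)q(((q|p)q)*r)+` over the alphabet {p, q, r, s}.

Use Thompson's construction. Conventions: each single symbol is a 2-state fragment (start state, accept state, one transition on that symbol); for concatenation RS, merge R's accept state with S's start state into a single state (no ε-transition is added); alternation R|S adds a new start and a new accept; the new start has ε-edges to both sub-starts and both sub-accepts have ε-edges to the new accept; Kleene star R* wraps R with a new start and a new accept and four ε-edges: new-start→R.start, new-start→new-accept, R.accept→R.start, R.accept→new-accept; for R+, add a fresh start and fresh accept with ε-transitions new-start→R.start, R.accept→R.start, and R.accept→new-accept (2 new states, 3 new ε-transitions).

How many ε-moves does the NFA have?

15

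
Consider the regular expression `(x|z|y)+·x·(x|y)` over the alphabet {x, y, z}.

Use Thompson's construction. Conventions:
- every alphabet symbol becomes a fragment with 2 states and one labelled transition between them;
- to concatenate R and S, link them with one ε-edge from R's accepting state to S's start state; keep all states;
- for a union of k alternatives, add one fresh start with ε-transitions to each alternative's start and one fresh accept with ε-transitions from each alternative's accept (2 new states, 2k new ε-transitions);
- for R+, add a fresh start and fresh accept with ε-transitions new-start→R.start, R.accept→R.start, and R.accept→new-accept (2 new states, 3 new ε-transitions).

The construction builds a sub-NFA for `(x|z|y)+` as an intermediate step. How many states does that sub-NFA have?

Fragment for `(x|z|y)+`:
Each of the 3 symbol leaves contributes a 2-state fragment.
  x|z|y — 8 states
  (x|z|y)+ — 10 states

10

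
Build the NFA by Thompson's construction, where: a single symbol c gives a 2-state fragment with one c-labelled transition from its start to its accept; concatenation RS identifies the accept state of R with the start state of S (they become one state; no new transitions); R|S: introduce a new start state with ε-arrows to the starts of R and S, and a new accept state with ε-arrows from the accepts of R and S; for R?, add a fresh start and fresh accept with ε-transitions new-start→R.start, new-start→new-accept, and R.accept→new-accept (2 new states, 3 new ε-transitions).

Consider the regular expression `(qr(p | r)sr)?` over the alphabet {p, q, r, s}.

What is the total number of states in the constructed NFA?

Building bottom-up:
Each of the 6 symbol leaves contributes a 2-state fragment.
  p | r = 6 states
  qr(p | r)sr = 10 states
  (qr(p | r)sr)? = 12 states

12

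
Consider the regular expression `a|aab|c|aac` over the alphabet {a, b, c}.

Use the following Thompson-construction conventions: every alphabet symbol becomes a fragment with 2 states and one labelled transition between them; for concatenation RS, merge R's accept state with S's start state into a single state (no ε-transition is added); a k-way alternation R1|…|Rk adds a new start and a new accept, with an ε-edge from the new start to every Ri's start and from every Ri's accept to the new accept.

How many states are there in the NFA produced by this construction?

Bottom-up over the parse tree:
Each of the 8 symbol leaves contributes a 2-state fragment.
  aab → 4 states
  aac → 4 states
  a|aab|c|aac → 14 states

14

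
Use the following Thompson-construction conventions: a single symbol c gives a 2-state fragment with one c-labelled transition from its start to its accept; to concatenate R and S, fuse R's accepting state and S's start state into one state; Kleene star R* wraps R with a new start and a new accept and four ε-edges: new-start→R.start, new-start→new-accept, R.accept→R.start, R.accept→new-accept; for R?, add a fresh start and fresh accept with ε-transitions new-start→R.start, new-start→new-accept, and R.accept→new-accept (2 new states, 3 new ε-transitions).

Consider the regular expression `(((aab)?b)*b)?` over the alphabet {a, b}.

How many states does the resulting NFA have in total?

Per subexpression:
Each of the 5 symbol leaves contributes a 2-state fragment.
  aab → 4 states
  (aab)? → 6 states
  (aab)?b → 7 states
  ((aab)?b)* → 9 states
  ((aab)?b)*b → 10 states
  (((aab)?b)*b)? → 12 states

12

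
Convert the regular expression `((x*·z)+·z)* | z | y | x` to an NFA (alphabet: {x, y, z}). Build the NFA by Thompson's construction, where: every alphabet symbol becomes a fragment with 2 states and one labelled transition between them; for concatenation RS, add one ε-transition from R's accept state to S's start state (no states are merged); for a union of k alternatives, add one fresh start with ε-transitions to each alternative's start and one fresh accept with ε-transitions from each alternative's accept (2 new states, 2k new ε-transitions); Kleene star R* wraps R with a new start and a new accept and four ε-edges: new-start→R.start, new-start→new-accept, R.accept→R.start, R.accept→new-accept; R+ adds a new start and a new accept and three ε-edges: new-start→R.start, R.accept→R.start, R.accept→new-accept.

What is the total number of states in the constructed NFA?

20

Building bottom-up:
Each of the 6 symbol leaves contributes a 2-state fragment.
  x* → 4 states
  x*·z → 6 states
  (x*·z)+ → 8 states
  (x*·z)+·z → 10 states
  ((x*·z)+·z)* → 12 states
  ((x*·z)+·z)* | z | y | x → 20 states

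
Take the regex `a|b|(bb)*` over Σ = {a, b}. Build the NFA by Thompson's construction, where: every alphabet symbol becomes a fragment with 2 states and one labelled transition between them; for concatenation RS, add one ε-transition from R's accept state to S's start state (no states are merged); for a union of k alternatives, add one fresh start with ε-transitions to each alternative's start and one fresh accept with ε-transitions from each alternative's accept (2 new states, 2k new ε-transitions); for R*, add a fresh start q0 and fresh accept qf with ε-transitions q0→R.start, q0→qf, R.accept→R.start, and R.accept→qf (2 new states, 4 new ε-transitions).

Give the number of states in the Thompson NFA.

Bottom-up over the parse tree:
Each of the 4 symbol leaves contributes a 2-state fragment.
  bb — 4 states
  (bb)* — 6 states
  a|b|(bb)* — 12 states

12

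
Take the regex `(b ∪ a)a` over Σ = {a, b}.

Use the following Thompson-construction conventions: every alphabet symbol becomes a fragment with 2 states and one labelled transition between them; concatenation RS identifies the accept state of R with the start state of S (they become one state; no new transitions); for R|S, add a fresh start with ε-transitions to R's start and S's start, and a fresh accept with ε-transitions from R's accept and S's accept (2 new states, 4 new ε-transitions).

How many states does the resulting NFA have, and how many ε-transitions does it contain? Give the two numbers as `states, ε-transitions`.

7, 4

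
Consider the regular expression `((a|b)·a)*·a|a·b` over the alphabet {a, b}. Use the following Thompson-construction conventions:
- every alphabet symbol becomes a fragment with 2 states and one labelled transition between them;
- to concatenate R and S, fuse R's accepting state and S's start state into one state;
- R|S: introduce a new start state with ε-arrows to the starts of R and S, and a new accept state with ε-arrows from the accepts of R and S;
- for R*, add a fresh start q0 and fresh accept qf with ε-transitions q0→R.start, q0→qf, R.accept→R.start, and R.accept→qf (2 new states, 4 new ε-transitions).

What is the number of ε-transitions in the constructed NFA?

12

Building bottom-up:
Each of the 6 symbol leaves contributes 0 ε-transitions.
  a|b = 4 ε-transitions
  (a|b)·a = 4 ε-transitions
  ((a|b)·a)* = 8 ε-transitions
  ((a|b)·a)*·a = 8 ε-transitions
  a·b = 0 ε-transitions
  ((a|b)·a)*·a|a·b = 12 ε-transitions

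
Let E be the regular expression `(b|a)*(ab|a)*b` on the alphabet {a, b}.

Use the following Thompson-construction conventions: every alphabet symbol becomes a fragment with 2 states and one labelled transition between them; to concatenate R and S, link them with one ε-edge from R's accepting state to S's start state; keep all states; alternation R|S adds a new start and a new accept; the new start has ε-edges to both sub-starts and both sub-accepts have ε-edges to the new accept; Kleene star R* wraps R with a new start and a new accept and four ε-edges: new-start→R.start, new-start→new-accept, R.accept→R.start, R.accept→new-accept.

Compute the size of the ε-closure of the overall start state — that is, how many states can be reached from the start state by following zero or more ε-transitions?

Compute the ε-closure size of each fragment's start state recursively; a symbol fragment's start has no outgoing ε-edge, so its closure is just itself (size 1).
  b|a : new start ε-reaches every alternative's start; none of them accept ε, so the new accept is not reached: |ε-closure| = 1 + 1 + 1 = 3
  (b|a)* : |ε-closure| = 1 (new start) + 3 (body) + 1 (new accept) = 5
  ab : |ε-closure| equals the left operand's closure size = 1 (its accept is not ε-reachable, so the closure stops there)
  ab|a : new start ε-reaches every alternative's start; none of them accept ε, so the new accept is not reached: |ε-closure| = 1 + 1 + 1 = 3
  (ab|a)* : the star's fresh start ε-reaches both the body's start and the fresh accept: |ε-closure| = 2 + 3 = 5
  (b|a)*(ab|a)*b : the left operand accepts ε, so the closure extends into the next operand (via the concat ε-link); |ε-closure| = 5 + 5 + 1 = 11

11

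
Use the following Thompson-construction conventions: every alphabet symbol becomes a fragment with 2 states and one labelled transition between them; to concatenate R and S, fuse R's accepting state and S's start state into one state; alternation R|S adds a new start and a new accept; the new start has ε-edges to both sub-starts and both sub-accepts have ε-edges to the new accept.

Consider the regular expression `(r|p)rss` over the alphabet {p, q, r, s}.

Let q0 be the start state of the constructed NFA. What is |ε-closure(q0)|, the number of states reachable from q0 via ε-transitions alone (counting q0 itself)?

3

Compute the ε-closure size of each fragment's start state recursively; a symbol fragment's start has no outgoing ε-edge, so its closure is just itself (size 1).
  r|p : new start ε-reaches every alternative's start; none of them accept ε, so the new accept is not reached: |closure| = 1 + 1 + 1 = 3
  (r|p)rss : same as the first factor's closure: |closure| = 3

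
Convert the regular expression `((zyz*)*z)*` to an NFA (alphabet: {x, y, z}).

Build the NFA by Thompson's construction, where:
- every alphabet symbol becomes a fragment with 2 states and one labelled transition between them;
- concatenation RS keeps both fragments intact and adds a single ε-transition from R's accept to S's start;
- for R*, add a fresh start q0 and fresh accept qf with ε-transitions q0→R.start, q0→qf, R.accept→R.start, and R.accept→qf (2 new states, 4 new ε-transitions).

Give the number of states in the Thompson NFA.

14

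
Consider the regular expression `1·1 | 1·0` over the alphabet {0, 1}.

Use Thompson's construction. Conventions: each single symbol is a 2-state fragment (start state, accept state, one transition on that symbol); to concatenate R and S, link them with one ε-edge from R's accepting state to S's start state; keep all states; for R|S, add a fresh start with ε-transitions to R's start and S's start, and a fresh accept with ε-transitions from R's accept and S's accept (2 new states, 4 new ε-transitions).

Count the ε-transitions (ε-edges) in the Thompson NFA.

6

Per subexpression:
Each of the 4 symbol leaves contributes 0 ε-transitions.
  1·1 → 1 ε-transition
  1·0 → 1 ε-transition
  1·1 | 1·0 → 6 ε-transitions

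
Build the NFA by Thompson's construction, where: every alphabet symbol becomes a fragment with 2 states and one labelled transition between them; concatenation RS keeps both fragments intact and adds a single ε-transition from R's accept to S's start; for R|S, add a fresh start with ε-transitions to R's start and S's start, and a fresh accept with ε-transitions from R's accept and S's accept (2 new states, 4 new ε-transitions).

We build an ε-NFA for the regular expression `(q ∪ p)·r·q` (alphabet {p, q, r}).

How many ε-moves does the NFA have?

6

Building bottom-up:
Each of the 4 symbol leaves contributes 0 ε-transitions.
  q ∪ p — 4 ε-transitions
  (q ∪ p)·r·q — 6 ε-transitions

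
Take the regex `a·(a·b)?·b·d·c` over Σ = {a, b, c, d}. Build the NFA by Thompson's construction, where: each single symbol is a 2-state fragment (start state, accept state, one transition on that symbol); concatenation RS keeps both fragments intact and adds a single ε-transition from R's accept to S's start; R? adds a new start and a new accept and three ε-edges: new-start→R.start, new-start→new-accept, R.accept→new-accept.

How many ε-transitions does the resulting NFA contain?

8

Bottom-up over the parse tree:
Each of the 6 symbol leaves contributes 0 ε-transitions.
  a·b → 1 ε-transition
  (a·b)? → 4 ε-transitions
  a·(a·b)?·b·d·c → 8 ε-transitions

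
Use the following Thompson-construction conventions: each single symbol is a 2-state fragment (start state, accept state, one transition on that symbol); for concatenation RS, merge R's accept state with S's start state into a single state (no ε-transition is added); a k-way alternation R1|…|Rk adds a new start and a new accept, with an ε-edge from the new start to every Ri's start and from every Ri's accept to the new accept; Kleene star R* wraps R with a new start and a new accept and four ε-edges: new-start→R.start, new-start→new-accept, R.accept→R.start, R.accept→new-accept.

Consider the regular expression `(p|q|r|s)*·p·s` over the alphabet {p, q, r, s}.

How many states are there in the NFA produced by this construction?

Per subexpression:
Each of the 6 symbol leaves contributes a 2-state fragment.
  p|q|r|s = 10 states
  (p|q|r|s)* = 12 states
  (p|q|r|s)*·p·s = 14 states

14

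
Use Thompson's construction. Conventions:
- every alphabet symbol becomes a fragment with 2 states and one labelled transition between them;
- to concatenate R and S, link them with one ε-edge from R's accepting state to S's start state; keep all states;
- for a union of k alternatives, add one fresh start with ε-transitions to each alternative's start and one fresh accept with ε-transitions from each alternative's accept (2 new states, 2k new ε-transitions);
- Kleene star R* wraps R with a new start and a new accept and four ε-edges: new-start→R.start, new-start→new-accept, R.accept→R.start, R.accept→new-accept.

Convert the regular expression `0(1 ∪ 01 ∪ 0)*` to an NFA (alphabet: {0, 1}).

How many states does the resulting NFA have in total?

Bottom-up over the parse tree:
Each of the 5 symbol leaves contributes a 2-state fragment.
  01 : 4 states
  1 ∪ 01 ∪ 0 : 10 states
  (1 ∪ 01 ∪ 0)* : 12 states
  0(1 ∪ 01 ∪ 0)* : 14 states

14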